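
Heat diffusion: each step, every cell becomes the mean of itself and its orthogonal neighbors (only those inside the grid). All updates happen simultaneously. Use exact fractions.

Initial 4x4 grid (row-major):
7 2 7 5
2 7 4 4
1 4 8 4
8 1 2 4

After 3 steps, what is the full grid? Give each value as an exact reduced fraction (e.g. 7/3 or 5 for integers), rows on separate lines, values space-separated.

Answer: 9253/2160 1381/288 34397/7200 1097/216
3079/720 25999/6000 14761/3000 33617/7200
13807/3600 2531/600 25553/6000 32561/7200
4051/1080 6821/1800 7319/1800 8699/2160

Derivation:
After step 1:
  11/3 23/4 9/2 16/3
  17/4 19/5 6 17/4
  15/4 21/5 22/5 5
  10/3 15/4 15/4 10/3
After step 2:
  41/9 1063/240 259/48 169/36
  58/15 24/5 459/100 247/48
  233/60 199/50 467/100 1019/240
  65/18 451/120 457/120 145/36
After step 3:
  9253/2160 1381/288 34397/7200 1097/216
  3079/720 25999/6000 14761/3000 33617/7200
  13807/3600 2531/600 25553/6000 32561/7200
  4051/1080 6821/1800 7319/1800 8699/2160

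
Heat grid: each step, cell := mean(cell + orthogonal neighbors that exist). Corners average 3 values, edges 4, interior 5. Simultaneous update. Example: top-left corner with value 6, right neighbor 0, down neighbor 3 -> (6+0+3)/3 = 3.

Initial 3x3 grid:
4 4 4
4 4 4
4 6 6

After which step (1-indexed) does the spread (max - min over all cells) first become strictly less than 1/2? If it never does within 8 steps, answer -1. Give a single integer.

Answer: 4

Derivation:
Step 1: max=16/3, min=4, spread=4/3
Step 2: max=89/18, min=4, spread=17/18
Step 3: max=5167/1080, min=371/90, spread=143/216
Step 4: max=301949/64800, min=5663/1350, spread=1205/2592
  -> spread < 1/2 first at step 4
Step 5: max=17851303/3888000, min=153541/36000, spread=10151/31104
Step 6: max=1058789141/233280000, min=41889209/9720000, spread=85517/373248
Step 7: max=63059590927/13996800000, min=5067353671/1166400000, spread=720431/4478976
Step 8: max=3762846194669/839808000000, min=12736161863/2916000000, spread=6069221/53747712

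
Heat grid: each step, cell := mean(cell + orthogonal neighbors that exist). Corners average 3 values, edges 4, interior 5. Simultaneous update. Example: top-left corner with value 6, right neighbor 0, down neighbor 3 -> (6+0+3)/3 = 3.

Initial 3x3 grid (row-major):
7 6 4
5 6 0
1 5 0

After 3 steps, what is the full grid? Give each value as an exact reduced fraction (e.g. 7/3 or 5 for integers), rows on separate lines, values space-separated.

After step 1:
  6 23/4 10/3
  19/4 22/5 5/2
  11/3 3 5/3
After step 2:
  11/2 1169/240 139/36
  1129/240 102/25 119/40
  137/36 191/60 43/18
After step 3:
  201/40 65923/14400 8429/2160
  65123/14400 1486/375 2661/800
  8419/2160 757/225 3077/1080

Answer: 201/40 65923/14400 8429/2160
65123/14400 1486/375 2661/800
8419/2160 757/225 3077/1080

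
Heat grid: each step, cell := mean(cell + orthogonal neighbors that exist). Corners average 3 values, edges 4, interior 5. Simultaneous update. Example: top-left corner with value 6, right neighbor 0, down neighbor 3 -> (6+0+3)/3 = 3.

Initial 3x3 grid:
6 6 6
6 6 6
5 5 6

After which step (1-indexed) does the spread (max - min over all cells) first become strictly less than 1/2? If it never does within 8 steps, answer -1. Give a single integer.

Answer: 2

Derivation:
Step 1: max=6, min=16/3, spread=2/3
Step 2: max=6, min=199/36, spread=17/36
  -> spread < 1/2 first at step 2
Step 3: max=1069/180, min=12113/2160, spread=143/432
Step 4: max=15937/2700, min=734851/129600, spread=1205/5184
Step 5: max=422459/72000, min=44356697/7776000, spread=10151/62208
Step 6: max=113630791/19440000, min=2673690859/466560000, spread=85517/746496
Step 7: max=13595046329/2332800000, min=160889209073/27993600000, spread=720431/8957952
Step 8: max=33919838137/5832000000, min=9674081805331/1679616000000, spread=6069221/107495424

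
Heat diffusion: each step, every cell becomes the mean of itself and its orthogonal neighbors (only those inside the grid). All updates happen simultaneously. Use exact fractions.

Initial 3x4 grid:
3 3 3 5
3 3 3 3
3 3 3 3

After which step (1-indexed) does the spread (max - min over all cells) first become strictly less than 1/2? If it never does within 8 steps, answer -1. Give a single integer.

Step 1: max=11/3, min=3, spread=2/3
Step 2: max=32/9, min=3, spread=5/9
Step 3: max=365/108, min=3, spread=41/108
  -> spread < 1/2 first at step 3
Step 4: max=43097/12960, min=3, spread=4217/12960
Step 5: max=2541949/777600, min=10879/3600, spread=38417/155520
Step 6: max=151168211/46656000, min=218597/72000, spread=1903471/9331200
Step 7: max=8999069089/2799360000, min=6595759/2160000, spread=18038617/111974400
Step 8: max=537152982851/167961600000, min=596126759/194400000, spread=883978523/6718464000

Answer: 3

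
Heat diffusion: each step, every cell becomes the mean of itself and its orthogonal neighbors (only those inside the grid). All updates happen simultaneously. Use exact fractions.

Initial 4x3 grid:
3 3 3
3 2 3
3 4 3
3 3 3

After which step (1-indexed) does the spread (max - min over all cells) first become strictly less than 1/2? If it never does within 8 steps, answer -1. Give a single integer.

Step 1: max=13/4, min=11/4, spread=1/2
Step 2: max=19/6, min=17/6, spread=1/3
  -> spread < 1/2 first at step 2
Step 3: max=3011/960, min=2749/960, spread=131/480
Step 4: max=26761/8640, min=25079/8640, spread=841/4320
Step 5: max=2130463/691200, min=2016737/691200, spread=56863/345600
Step 6: max=19048793/6220800, min=18276007/6220800, spread=386393/3110400
Step 7: max=1519787339/497664000, min=1466196661/497664000, spread=26795339/248832000
Step 8: max=18169955069/5971968000, min=17661852931/5971968000, spread=254051069/2985984000

Answer: 2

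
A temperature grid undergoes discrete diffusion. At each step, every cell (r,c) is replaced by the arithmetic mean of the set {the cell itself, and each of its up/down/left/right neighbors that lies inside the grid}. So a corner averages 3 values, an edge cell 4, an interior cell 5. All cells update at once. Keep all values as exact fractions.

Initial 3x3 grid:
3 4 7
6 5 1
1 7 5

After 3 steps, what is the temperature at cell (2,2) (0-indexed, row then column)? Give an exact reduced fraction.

Answer: 2399/540

Derivation:
Step 1: cell (2,2) = 13/3
Step 2: cell (2,2) = 40/9
Step 3: cell (2,2) = 2399/540
Full grid after step 3:
  4693/1080 63127/14400 3167/720
  20809/4800 13237/3000 31751/7200
  9481/2160 3539/800 2399/540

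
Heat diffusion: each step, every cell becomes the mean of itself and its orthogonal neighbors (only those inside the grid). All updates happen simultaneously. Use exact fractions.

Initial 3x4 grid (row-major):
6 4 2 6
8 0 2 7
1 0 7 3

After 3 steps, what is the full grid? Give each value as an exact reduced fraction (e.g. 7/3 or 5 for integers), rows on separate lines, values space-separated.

Answer: 319/80 93/25 289/75 64/15
16901/4800 6769/2000 5563/1500 30409/7200
2281/720 229/75 6361/1800 4553/1080

Derivation:
After step 1:
  6 3 7/2 5
  15/4 14/5 18/5 9/2
  3 2 3 17/3
After step 2:
  17/4 153/40 151/40 13/3
  311/80 303/100 87/25 563/120
  35/12 27/10 107/30 79/18
After step 3:
  319/80 93/25 289/75 64/15
  16901/4800 6769/2000 5563/1500 30409/7200
  2281/720 229/75 6361/1800 4553/1080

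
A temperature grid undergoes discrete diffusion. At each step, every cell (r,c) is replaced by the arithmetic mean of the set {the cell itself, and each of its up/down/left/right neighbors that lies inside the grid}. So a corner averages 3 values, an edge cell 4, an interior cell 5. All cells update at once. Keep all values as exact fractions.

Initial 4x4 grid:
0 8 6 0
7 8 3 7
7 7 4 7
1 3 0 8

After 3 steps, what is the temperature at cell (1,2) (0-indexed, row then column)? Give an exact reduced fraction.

Step 1: cell (1,2) = 28/5
Step 2: cell (1,2) = 249/50
Step 3: cell (1,2) = 125/24
Full grid after step 3:
  3917/720 2567/480 35129/7200 5173/1080
  219/40 2139/400 125/24 34949/7200
  8869/1800 15029/3000 9613/2000 12247/2400
  4709/1080 15173/3600 1817/400 3359/720

Answer: 125/24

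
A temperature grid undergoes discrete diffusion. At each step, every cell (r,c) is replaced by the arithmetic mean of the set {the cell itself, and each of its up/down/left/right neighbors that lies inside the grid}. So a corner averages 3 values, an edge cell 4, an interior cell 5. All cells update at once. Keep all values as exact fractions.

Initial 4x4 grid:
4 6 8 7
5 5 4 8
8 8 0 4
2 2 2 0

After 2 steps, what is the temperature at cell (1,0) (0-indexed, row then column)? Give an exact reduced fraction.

Answer: 437/80

Derivation:
Step 1: cell (1,0) = 11/2
Step 2: cell (1,0) = 437/80
Full grid after step 2:
  65/12 113/20 37/6 59/9
  437/80 529/100 131/25 257/48
  397/80 461/100 86/25 287/80
  53/12 131/40 101/40 2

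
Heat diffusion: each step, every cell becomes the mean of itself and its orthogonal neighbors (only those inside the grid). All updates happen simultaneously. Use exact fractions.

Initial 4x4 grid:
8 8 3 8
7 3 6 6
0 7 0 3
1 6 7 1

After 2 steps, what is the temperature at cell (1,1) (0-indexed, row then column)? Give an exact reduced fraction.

Step 1: cell (1,1) = 31/5
Step 2: cell (1,1) = 23/5
Full grid after step 2:
  53/9 1537/240 1261/240 53/9
  1327/240 23/5 132/25 1051/240
  827/240 23/5 87/25 991/240
  34/9 857/240 1021/240 29/9

Answer: 23/5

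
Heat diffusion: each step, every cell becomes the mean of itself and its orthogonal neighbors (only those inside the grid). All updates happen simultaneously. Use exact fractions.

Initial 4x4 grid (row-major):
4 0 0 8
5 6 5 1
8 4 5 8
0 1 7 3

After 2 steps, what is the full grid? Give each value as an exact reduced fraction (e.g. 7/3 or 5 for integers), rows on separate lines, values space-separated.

After step 1:
  3 5/2 13/4 3
  23/4 4 17/5 11/2
  17/4 24/5 29/5 17/4
  3 3 4 6
After step 2:
  15/4 51/16 243/80 47/12
  17/4 409/100 439/100 323/80
  89/20 437/100 89/20 431/80
  41/12 37/10 47/10 19/4

Answer: 15/4 51/16 243/80 47/12
17/4 409/100 439/100 323/80
89/20 437/100 89/20 431/80
41/12 37/10 47/10 19/4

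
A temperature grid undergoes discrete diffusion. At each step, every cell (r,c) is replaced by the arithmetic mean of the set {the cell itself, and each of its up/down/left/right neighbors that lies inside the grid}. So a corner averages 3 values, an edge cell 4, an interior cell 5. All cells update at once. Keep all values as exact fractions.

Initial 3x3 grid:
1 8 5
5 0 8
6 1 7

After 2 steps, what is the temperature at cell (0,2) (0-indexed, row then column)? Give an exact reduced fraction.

Step 1: cell (0,2) = 7
Step 2: cell (0,2) = 31/6
Full grid after step 2:
  67/18 587/120 31/6
  241/60 97/25 163/30
  7/2 517/120 83/18

Answer: 31/6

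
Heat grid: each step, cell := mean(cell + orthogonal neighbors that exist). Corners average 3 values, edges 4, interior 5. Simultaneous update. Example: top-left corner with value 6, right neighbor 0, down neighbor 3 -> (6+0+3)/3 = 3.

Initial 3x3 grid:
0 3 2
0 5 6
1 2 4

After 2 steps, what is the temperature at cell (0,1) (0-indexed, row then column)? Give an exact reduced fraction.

Step 1: cell (0,1) = 5/2
Step 2: cell (0,1) = 311/120
Full grid after step 2:
  5/3 311/120 125/36
  67/40 289/100 907/240
  11/6 14/5 15/4

Answer: 311/120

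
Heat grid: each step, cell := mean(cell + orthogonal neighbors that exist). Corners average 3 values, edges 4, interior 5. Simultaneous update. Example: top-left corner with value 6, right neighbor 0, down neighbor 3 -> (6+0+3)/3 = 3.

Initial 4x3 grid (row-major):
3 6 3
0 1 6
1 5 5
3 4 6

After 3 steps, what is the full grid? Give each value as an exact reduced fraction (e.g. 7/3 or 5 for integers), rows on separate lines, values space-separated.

Answer: 233/80 5289/1600 487/120
3113/1200 438/125 3167/800
5317/1800 20839/6000 3527/800
839/270 28423/7200 3169/720

Derivation:
After step 1:
  3 13/4 5
  5/4 18/5 15/4
  9/4 16/5 11/2
  8/3 9/2 5
After step 2:
  5/2 297/80 4
  101/40 301/100 357/80
  281/120 381/100 349/80
  113/36 461/120 5
After step 3:
  233/80 5289/1600 487/120
  3113/1200 438/125 3167/800
  5317/1800 20839/6000 3527/800
  839/270 28423/7200 3169/720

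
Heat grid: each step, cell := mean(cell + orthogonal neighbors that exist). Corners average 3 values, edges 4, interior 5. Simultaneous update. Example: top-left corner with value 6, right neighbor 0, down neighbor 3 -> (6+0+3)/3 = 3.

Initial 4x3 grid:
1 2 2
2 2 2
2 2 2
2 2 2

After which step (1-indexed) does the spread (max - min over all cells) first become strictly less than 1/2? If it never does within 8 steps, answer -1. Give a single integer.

Answer: 1

Derivation:
Step 1: max=2, min=5/3, spread=1/3
  -> spread < 1/2 first at step 1
Step 2: max=2, min=31/18, spread=5/18
Step 3: max=2, min=391/216, spread=41/216
Step 4: max=2, min=47623/25920, spread=4217/25920
Step 5: max=14321/7200, min=2901251/1555200, spread=38417/311040
Step 6: max=285403/144000, min=175423789/93312000, spread=1903471/18662400
Step 7: max=8524241/4320000, min=10596450911/5598720000, spread=18038617/223948800
Step 8: max=764673241/388800000, min=638578217149/335923200000, spread=883978523/13436928000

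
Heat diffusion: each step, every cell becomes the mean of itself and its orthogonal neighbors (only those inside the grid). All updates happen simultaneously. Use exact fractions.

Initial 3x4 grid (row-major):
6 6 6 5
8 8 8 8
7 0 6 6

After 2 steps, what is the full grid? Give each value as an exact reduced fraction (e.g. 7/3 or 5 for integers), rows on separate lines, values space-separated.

Answer: 245/36 305/48 1577/240 58/9
299/48 161/25 156/25 539/80
35/6 85/16 1447/240 221/36

Derivation:
After step 1:
  20/3 13/2 25/4 19/3
  29/4 6 36/5 27/4
  5 21/4 5 20/3
After step 2:
  245/36 305/48 1577/240 58/9
  299/48 161/25 156/25 539/80
  35/6 85/16 1447/240 221/36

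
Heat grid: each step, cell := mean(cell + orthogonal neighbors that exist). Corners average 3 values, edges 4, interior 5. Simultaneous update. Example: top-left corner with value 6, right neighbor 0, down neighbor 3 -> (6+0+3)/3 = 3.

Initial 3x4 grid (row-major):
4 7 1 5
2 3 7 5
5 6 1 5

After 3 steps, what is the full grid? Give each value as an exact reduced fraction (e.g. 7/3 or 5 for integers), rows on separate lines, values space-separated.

After step 1:
  13/3 15/4 5 11/3
  7/2 5 17/5 11/2
  13/3 15/4 19/4 11/3
After step 2:
  139/36 217/48 949/240 85/18
  103/24 97/25 473/100 487/120
  139/36 107/24 467/120 167/36
After step 3:
  1825/432 29189/7200 32269/7200 9169/2160
  28609/7200 26257/6000 24617/6000 32669/7200
  227/54 7241/1800 15947/3600 1133/270

Answer: 1825/432 29189/7200 32269/7200 9169/2160
28609/7200 26257/6000 24617/6000 32669/7200
227/54 7241/1800 15947/3600 1133/270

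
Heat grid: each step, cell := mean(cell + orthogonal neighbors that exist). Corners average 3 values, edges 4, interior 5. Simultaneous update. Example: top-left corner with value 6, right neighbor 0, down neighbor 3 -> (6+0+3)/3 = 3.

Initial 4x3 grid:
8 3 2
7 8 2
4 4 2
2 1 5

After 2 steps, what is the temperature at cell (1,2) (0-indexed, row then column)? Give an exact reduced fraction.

Answer: 833/240

Derivation:
Step 1: cell (1,2) = 7/2
Step 2: cell (1,2) = 833/240
Full grid after step 2:
  6 1103/240 133/36
  109/20 241/50 833/240
  257/60 191/50 793/240
  115/36 59/20 107/36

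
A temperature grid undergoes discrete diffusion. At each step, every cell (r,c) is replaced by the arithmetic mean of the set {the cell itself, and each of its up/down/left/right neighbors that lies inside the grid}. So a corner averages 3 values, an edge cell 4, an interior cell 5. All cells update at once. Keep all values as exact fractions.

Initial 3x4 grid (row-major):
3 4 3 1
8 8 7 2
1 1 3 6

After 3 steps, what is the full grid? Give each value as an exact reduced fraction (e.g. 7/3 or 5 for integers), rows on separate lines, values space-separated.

After step 1:
  5 9/2 15/4 2
  5 28/5 23/5 4
  10/3 13/4 17/4 11/3
After step 2:
  29/6 377/80 297/80 13/4
  71/15 459/100 111/25 107/30
  139/36 493/120 473/120 143/36
After step 3:
  3427/720 10709/2400 3223/800 2527/720
  2027/450 27101/6000 24301/6000 6853/1800
  4573/1080 14851/3600 926/225 4133/1080

Answer: 3427/720 10709/2400 3223/800 2527/720
2027/450 27101/6000 24301/6000 6853/1800
4573/1080 14851/3600 926/225 4133/1080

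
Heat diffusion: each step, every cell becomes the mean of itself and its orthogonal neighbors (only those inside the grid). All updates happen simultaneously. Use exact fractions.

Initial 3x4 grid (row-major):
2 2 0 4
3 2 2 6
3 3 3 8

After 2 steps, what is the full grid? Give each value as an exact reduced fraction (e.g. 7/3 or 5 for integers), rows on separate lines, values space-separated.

Answer: 19/9 247/120 283/120 31/9
307/120 47/20 16/5 83/20
11/4 243/80 901/240 44/9

Derivation:
After step 1:
  7/3 3/2 2 10/3
  5/2 12/5 13/5 5
  3 11/4 4 17/3
After step 2:
  19/9 247/120 283/120 31/9
  307/120 47/20 16/5 83/20
  11/4 243/80 901/240 44/9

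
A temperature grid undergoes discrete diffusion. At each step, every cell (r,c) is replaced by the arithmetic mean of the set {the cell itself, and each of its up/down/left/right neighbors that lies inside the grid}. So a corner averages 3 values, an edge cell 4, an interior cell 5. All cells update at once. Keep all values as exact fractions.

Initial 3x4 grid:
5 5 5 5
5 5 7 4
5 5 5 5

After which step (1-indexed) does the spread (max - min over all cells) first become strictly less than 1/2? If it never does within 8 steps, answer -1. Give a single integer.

Answer: 2

Derivation:
Step 1: max=11/2, min=14/3, spread=5/6
Step 2: max=537/100, min=1187/240, spread=509/1200
  -> spread < 1/2 first at step 2
Step 3: max=651/125, min=1011/200, spread=153/1000
Step 4: max=1864297/360000, min=6109/1200, spread=31597/360000
Step 5: max=16685177/3240000, min=1225357/240000, spread=57143/1296000
Step 6: max=6665010457/1296000000, min=33160661/6480000, spread=10959419/432000000
Step 7: max=59909536487/11664000000, min=13274442451/2592000000, spread=69818183/4665600000
Step 8: max=23955230085217/4665600000000, min=119553598741/23328000000, spread=44510337017/4665600000000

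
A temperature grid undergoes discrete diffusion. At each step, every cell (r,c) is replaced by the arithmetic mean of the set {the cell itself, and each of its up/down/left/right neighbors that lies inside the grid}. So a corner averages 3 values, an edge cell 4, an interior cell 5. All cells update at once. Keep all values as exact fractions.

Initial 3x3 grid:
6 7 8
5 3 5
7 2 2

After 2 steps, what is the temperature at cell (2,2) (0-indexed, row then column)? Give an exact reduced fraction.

Answer: 11/3

Derivation:
Step 1: cell (2,2) = 3
Step 2: cell (2,2) = 11/3
Full grid after step 2:
  23/4 173/30 103/18
  1219/240 473/100 557/120
  161/36 467/120 11/3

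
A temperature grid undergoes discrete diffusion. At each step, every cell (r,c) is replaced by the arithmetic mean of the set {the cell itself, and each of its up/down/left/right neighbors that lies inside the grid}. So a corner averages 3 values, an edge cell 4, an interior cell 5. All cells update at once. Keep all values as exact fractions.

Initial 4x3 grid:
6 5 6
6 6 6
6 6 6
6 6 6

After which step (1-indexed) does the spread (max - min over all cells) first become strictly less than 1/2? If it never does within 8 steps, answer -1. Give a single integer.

Step 1: max=6, min=17/3, spread=1/3
  -> spread < 1/2 first at step 1
Step 2: max=6, min=1373/240, spread=67/240
Step 3: max=6, min=12523/2160, spread=437/2160
Step 4: max=5991/1000, min=5026469/864000, spread=29951/172800
Step 5: max=20171/3375, min=45440179/7776000, spread=206761/1555200
Step 6: max=32234329/5400000, min=18206204429/3110400000, spread=14430763/124416000
Step 7: max=2574347273/432000000, min=1094636258311/186624000000, spread=139854109/1492992000
Step 8: max=231428771023/38880000000, min=65762168109749/11197440000000, spread=7114543559/89579520000

Answer: 1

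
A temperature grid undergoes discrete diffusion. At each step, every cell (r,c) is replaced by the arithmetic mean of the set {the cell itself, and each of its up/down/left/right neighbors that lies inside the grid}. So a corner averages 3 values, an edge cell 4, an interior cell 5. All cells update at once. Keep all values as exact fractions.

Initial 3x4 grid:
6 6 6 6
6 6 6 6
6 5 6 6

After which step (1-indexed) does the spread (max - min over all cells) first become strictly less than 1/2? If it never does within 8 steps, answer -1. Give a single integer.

Answer: 1

Derivation:
Step 1: max=6, min=17/3, spread=1/3
  -> spread < 1/2 first at step 1
Step 2: max=6, min=689/120, spread=31/120
Step 3: max=6, min=6269/1080, spread=211/1080
Step 4: max=10753/1800, min=631103/108000, spread=14077/108000
Step 5: max=644317/108000, min=5691593/972000, spread=5363/48600
Step 6: max=357131/60000, min=171219191/29160000, spread=93859/1166400
Step 7: max=577863533/97200000, min=10287325519/1749600000, spread=4568723/69984000
Step 8: max=17314381111/2916000000, min=618075564371/104976000000, spread=8387449/167961600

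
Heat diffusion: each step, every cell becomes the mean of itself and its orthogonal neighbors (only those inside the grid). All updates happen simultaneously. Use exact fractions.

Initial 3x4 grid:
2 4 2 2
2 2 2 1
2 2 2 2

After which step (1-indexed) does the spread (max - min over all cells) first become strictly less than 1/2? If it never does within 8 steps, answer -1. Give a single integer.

Step 1: max=8/3, min=5/3, spread=1
Step 2: max=151/60, min=413/240, spread=191/240
Step 3: max=1291/540, min=3883/2160, spread=427/720
Step 4: max=37153/16200, min=244529/129600, spread=1171/2880
  -> spread < 1/2 first at step 4
Step 5: max=1101031/486000, min=14866531/7776000, spread=183331/518400
Step 6: max=64771649/29160000, min=911930009/466560000, spread=331777/1244160
Step 7: max=1922816783/874800000, min=55342596331/27993600000, spread=9166727/41472000
Step 8: max=228244800719/104976000000, min=3359659364129/1679616000000, spread=779353193/4478976000

Answer: 4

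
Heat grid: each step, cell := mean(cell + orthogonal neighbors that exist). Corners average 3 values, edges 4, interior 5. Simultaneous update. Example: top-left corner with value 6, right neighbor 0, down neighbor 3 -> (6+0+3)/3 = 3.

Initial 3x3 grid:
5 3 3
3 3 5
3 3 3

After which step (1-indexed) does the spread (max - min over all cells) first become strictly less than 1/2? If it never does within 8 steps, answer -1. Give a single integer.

Step 1: max=11/3, min=3, spread=2/3
Step 2: max=427/120, min=19/6, spread=47/120
  -> spread < 1/2 first at step 2
Step 3: max=1921/540, min=131/40, spread=61/216
Step 4: max=113837/32400, min=71633/21600, spread=511/2592
Step 5: max=6791089/1944000, min=4347851/1296000, spread=4309/31104
Step 6: max=404903633/116640000, min=87458099/25920000, spread=36295/373248
Step 7: max=24204243901/6998400000, min=15817649059/4665600000, spread=305773/4478976
Step 8: max=1447809511397/419904000000, min=951789929473/279936000000, spread=2575951/53747712

Answer: 2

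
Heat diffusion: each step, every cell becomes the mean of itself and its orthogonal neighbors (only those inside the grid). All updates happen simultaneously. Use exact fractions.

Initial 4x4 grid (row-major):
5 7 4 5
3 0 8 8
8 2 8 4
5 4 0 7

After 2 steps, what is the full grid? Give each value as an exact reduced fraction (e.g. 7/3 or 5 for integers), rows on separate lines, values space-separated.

After step 1:
  5 4 6 17/3
  4 4 28/5 25/4
  9/2 22/5 22/5 27/4
  17/3 11/4 19/4 11/3
After step 2:
  13/3 19/4 319/60 215/36
  35/8 22/5 21/4 91/15
  557/120 401/100 259/50 79/15
  155/36 527/120 467/120 91/18

Answer: 13/3 19/4 319/60 215/36
35/8 22/5 21/4 91/15
557/120 401/100 259/50 79/15
155/36 527/120 467/120 91/18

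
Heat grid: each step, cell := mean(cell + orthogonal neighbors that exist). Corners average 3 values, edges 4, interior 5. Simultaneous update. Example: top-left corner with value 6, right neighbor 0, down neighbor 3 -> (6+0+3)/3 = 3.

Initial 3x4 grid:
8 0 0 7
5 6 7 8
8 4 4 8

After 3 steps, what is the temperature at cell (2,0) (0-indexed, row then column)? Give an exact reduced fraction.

Step 1: cell (2,0) = 17/3
Step 2: cell (2,0) = 215/36
Step 3: cell (2,0) = 1493/270
Full grid after step 3:
  10139/2160 16267/3600 703/150 125/24
  25381/4800 2481/500 31537/6000 41839/7200
  1493/270 39709/7200 41269/7200 2651/432

Answer: 1493/270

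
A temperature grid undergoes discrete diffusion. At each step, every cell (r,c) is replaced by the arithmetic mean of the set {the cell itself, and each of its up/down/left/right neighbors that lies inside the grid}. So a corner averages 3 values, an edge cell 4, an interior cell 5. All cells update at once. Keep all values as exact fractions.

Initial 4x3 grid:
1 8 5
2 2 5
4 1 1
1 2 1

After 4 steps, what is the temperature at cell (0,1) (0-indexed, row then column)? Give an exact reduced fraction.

Answer: 790207/216000

Derivation:
Step 1: cell (0,1) = 4
Step 2: cell (0,1) = 259/60
Step 3: cell (0,1) = 13553/3600
Step 4: cell (0,1) = 790207/216000
Full grid after step 4:
  218221/64800 790207/216000 26969/7200
  638377/216000 276983/90000 235459/72000
  499817/216000 859457/360000 526817/216000
  259117/129600 1679863/864000 259717/129600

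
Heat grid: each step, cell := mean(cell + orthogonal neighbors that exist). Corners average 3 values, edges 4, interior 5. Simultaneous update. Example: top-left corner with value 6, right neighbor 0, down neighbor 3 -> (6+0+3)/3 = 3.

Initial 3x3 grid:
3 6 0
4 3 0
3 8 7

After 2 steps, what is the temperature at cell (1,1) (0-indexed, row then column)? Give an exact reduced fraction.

Step 1: cell (1,1) = 21/5
Step 2: cell (1,1) = 91/25
Full grid after step 2:
  127/36 203/60 5/2
  1007/240 91/25 137/40
  9/2 389/80 17/4

Answer: 91/25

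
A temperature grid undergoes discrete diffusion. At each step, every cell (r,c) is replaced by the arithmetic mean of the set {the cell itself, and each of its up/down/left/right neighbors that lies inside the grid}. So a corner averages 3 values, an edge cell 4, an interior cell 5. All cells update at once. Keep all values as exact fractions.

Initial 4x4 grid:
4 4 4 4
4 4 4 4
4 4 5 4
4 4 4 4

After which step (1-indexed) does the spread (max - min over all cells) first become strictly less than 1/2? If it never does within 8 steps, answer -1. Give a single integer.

Step 1: max=17/4, min=4, spread=1/4
  -> spread < 1/2 first at step 1
Step 2: max=211/50, min=4, spread=11/50
Step 3: max=9967/2400, min=4, spread=367/2400
Step 4: max=44771/10800, min=2413/600, spread=1337/10800
Step 5: max=1337669/324000, min=72469/18000, spread=33227/324000
Step 6: max=40094327/9720000, min=436049/108000, spread=849917/9720000
Step 7: max=1200114347/291600000, min=6548533/1620000, spread=21378407/291600000
Step 8: max=35958462371/8748000000, min=1967688343/486000000, spread=540072197/8748000000

Answer: 1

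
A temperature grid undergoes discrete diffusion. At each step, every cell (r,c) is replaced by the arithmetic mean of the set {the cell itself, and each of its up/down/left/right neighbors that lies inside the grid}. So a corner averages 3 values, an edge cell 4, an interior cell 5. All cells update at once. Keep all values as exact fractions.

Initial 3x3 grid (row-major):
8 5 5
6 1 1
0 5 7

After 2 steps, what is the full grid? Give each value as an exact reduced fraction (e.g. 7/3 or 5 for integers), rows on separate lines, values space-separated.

Answer: 89/18 367/80 143/36
347/80 377/100 151/40
32/9 297/80 133/36

Derivation:
After step 1:
  19/3 19/4 11/3
  15/4 18/5 7/2
  11/3 13/4 13/3
After step 2:
  89/18 367/80 143/36
  347/80 377/100 151/40
  32/9 297/80 133/36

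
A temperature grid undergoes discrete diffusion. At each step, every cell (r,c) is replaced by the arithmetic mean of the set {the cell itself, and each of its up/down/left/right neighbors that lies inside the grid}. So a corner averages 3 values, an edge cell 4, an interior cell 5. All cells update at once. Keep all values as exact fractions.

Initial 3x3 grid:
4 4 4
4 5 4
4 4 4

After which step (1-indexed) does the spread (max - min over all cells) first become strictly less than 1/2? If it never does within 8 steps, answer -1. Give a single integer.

Answer: 1

Derivation:
Step 1: max=17/4, min=4, spread=1/4
  -> spread < 1/2 first at step 1
Step 2: max=106/25, min=329/80, spread=51/400
Step 3: max=20023/4800, min=1487/360, spread=589/14400
Step 4: max=124943/30000, min=1193081/288000, spread=31859/1440000
Step 5: max=71811607/17280000, min=7464721/1800000, spread=751427/86400000
Step 6: max=448634687/108000000, min=4302263129/1036800000, spread=23149331/5184000000
Step 7: max=258314654263/62208000000, min=26894931889/6480000000, spread=616540643/311040000000
Step 8: max=1614312453983/388800000000, min=15493852008761/3732480000000, spread=17737747379/18662400000000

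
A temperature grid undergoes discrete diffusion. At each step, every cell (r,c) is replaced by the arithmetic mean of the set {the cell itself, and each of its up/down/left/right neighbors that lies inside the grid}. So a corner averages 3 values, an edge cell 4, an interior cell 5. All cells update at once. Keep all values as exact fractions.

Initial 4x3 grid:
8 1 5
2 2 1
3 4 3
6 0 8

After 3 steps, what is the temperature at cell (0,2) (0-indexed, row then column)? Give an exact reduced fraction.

Answer: 1267/432

Derivation:
Step 1: cell (0,2) = 7/3
Step 2: cell (0,2) = 109/36
Step 3: cell (0,2) = 1267/432
Full grid after step 3:
  727/216 961/300 1267/432
  2993/900 6149/2000 21569/7200
  4079/1200 19357/6000 24049/7200
  311/90 26149/7200 7669/2160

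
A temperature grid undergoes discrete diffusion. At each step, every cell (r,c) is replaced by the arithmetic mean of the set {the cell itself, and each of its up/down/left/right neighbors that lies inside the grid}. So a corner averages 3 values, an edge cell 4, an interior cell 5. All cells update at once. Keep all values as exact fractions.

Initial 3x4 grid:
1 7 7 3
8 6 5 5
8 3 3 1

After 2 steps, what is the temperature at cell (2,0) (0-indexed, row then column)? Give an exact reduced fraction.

Step 1: cell (2,0) = 19/3
Step 2: cell (2,0) = 205/36
Full grid after step 2:
  49/9 1313/240 419/80 14/3
  1393/240 27/5 23/5 167/40
  205/36 151/30 81/20 19/6

Answer: 205/36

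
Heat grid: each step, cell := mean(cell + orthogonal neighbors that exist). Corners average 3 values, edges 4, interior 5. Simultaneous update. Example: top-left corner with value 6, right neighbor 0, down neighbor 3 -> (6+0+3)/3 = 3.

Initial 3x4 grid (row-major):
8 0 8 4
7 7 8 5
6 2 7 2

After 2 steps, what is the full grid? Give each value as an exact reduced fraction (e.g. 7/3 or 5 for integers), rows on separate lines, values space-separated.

Answer: 71/12 411/80 281/48 185/36
109/20 601/100 263/50 265/48
35/6 401/80 263/48 85/18

Derivation:
After step 1:
  5 23/4 5 17/3
  7 24/5 7 19/4
  5 11/2 19/4 14/3
After step 2:
  71/12 411/80 281/48 185/36
  109/20 601/100 263/50 265/48
  35/6 401/80 263/48 85/18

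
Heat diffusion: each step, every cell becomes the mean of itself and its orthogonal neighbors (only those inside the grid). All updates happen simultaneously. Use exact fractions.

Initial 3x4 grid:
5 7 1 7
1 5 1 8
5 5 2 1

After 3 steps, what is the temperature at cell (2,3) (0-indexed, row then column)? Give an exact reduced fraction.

Answer: 7879/2160

Derivation:
Step 1: cell (2,3) = 11/3
Step 2: cell (2,3) = 61/18
Step 3: cell (2,3) = 7879/2160
Full grid after step 3:
  4459/1080 15061/3600 14881/3600 9359/2160
  1619/400 1913/500 7757/2000 18743/4800
  4109/1080 13361/3600 12431/3600 7879/2160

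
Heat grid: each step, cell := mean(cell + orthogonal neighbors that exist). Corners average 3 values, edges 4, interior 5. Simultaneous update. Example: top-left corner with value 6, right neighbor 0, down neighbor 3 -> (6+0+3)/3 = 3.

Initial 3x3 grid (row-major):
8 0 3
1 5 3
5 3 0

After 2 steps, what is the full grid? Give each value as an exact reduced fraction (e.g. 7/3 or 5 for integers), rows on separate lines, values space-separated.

Answer: 47/12 57/20 35/12
263/80 343/100 183/80
11/3 213/80 8/3

Derivation:
After step 1:
  3 4 2
  19/4 12/5 11/4
  3 13/4 2
After step 2:
  47/12 57/20 35/12
  263/80 343/100 183/80
  11/3 213/80 8/3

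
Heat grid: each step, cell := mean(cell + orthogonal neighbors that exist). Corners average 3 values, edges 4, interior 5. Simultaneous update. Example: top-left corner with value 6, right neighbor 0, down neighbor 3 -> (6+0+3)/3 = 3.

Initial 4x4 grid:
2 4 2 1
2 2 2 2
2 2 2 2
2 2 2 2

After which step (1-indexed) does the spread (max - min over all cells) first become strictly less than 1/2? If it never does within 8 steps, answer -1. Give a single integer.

Answer: 3

Derivation:
Step 1: max=8/3, min=5/3, spread=1
Step 2: max=589/240, min=89/48, spread=3/5
Step 3: max=5119/2160, min=13969/7200, spread=9283/21600
  -> spread < 1/2 first at step 3
Step 4: max=148189/64800, min=425563/216000, spread=205201/648000
Step 5: max=4377367/1944000, min=4282303/2160000, spread=5232943/19440000
Step 6: max=129066433/58320000, min=12893701/6480000, spread=3255781/14580000
Step 7: max=3829464679/1749600000, min=15555659/7776000, spread=82360351/437400000
Step 8: max=113752411489/52488000000, min=781141483/388800000, spread=2074577821/13122000000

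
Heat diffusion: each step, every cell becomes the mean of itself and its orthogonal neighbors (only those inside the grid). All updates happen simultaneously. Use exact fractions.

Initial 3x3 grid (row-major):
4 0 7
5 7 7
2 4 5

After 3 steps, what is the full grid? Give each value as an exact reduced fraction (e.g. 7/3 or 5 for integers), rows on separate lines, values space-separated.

After step 1:
  3 9/2 14/3
  9/2 23/5 13/2
  11/3 9/2 16/3
After step 2:
  4 503/120 47/9
  473/120 123/25 211/40
  38/9 181/40 49/9
After step 3:
  182/45 33001/7200 661/135
  30751/7200 1714/375 12517/2400
  571/135 11467/2400 686/135

Answer: 182/45 33001/7200 661/135
30751/7200 1714/375 12517/2400
571/135 11467/2400 686/135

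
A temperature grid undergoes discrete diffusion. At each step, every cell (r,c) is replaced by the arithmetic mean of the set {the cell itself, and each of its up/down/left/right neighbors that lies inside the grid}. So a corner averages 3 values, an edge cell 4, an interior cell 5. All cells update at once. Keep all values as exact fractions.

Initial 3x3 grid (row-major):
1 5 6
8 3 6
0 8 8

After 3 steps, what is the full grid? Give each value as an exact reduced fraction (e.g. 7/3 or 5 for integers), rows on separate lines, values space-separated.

After step 1:
  14/3 15/4 17/3
  3 6 23/4
  16/3 19/4 22/3
After step 2:
  137/36 241/48 91/18
  19/4 93/20 99/16
  157/36 281/48 107/18
After step 3:
  1955/432 13343/2880 1171/216
  527/120 2117/400 1747/320
  2155/432 14983/2880 1295/216

Answer: 1955/432 13343/2880 1171/216
527/120 2117/400 1747/320
2155/432 14983/2880 1295/216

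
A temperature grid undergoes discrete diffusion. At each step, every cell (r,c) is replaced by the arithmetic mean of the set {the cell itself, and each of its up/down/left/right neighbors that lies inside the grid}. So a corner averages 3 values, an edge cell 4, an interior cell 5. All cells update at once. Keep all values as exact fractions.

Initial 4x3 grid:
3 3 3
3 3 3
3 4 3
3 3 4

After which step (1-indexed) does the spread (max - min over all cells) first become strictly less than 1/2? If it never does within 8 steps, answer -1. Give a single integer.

Answer: 2

Derivation:
Step 1: max=7/2, min=3, spread=1/2
Step 2: max=31/9, min=3, spread=4/9
  -> spread < 1/2 first at step 2
Step 3: max=23909/7200, min=1213/400, spread=83/288
Step 4: max=214769/64800, min=21991/7200, spread=337/1296
Step 5: max=12724021/3888000, min=1479551/480000, spread=7396579/38880000
Step 6: max=760142039/233280000, min=40103273/12960000, spread=61253/373248
Step 7: max=45339941401/13996800000, min=2419078057/777600000, spread=14372291/111974400
Step 8: max=2711158572059/839808000000, min=145603492163/46656000000, spread=144473141/1343692800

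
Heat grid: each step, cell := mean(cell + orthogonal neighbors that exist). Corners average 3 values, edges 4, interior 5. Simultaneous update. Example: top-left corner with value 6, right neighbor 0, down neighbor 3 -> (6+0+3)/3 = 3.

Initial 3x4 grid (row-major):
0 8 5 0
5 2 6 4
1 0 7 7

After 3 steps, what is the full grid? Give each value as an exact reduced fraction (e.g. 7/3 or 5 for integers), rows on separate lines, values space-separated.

Answer: 3871/1080 1363/360 127/30 1007/240
109/36 283/75 1697/400 4367/960
349/120 817/240 1061/240 3401/720

Derivation:
After step 1:
  13/3 15/4 19/4 3
  2 21/5 24/5 17/4
  2 5/2 5 6
After step 2:
  121/36 511/120 163/40 4
  47/15 69/20 23/5 361/80
  13/6 137/40 183/40 61/12
After step 3:
  3871/1080 1363/360 127/30 1007/240
  109/36 283/75 1697/400 4367/960
  349/120 817/240 1061/240 3401/720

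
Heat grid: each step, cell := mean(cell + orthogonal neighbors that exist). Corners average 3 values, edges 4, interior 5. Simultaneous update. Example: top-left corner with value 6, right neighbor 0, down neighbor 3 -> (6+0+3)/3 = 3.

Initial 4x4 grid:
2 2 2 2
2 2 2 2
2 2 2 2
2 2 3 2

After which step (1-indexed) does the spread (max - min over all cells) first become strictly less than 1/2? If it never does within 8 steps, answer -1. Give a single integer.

Answer: 1

Derivation:
Step 1: max=7/3, min=2, spread=1/3
  -> spread < 1/2 first at step 1
Step 2: max=271/120, min=2, spread=31/120
Step 3: max=2371/1080, min=2, spread=211/1080
Step 4: max=232843/108000, min=2, spread=16843/108000
Step 5: max=2082643/972000, min=18079/9000, spread=130111/972000
Step 6: max=61962367/29160000, min=1087159/540000, spread=3255781/29160000
Step 7: max=1849953691/874800000, min=1091107/540000, spread=82360351/874800000
Step 8: max=55239316891/26244000000, min=196906441/97200000, spread=2074577821/26244000000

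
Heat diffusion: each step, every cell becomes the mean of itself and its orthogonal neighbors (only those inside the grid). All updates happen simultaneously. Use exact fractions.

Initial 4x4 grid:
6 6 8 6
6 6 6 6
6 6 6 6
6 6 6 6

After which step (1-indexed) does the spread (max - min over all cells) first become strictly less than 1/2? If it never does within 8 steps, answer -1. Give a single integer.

Step 1: max=20/3, min=6, spread=2/3
Step 2: max=391/60, min=6, spread=31/60
Step 3: max=3451/540, min=6, spread=211/540
  -> spread < 1/2 first at step 3
Step 4: max=340843/54000, min=6, spread=16843/54000
Step 5: max=3054643/486000, min=27079/4500, spread=130111/486000
Step 6: max=91122367/14580000, min=1627159/270000, spread=3255781/14580000
Step 7: max=2724753691/437400000, min=1631107/270000, spread=82360351/437400000
Step 8: max=81483316891/13122000000, min=294106441/48600000, spread=2074577821/13122000000

Answer: 3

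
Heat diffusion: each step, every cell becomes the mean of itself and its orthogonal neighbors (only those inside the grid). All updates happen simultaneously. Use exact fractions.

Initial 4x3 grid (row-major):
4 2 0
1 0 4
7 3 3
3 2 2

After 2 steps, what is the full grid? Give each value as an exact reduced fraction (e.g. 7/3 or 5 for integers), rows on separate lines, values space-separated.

Answer: 41/18 47/24 7/4
65/24 9/4 35/16
27/8 14/5 121/48
10/3 71/24 47/18

Derivation:
After step 1:
  7/3 3/2 2
  3 2 7/4
  7/2 3 3
  4 5/2 7/3
After step 2:
  41/18 47/24 7/4
  65/24 9/4 35/16
  27/8 14/5 121/48
  10/3 71/24 47/18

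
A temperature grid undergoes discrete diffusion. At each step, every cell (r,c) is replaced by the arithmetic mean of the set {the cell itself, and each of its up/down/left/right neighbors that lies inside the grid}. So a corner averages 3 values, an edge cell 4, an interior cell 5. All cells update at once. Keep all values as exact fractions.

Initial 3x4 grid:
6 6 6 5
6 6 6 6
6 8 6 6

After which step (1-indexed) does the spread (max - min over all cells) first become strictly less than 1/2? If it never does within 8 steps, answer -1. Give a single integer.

Answer: 4

Derivation:
Step 1: max=20/3, min=17/3, spread=1
Step 2: max=391/60, min=103/18, spread=143/180
Step 3: max=3451/540, min=1255/216, spread=209/360
Step 4: max=102241/16200, min=763283/129600, spread=3643/8640
  -> spread < 1/2 first at step 4
Step 5: max=6102149/972000, min=46140607/7776000, spread=178439/518400
Step 6: max=363831451/58320000, min=2787977633/466560000, spread=1635653/6220800
Step 7: max=10871266567/1749600000, min=168030459547/27993600000, spread=78797407/373248000
Step 8: max=81240830791/13122000000, min=10120580045873/1679616000000, spread=741990121/4478976000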